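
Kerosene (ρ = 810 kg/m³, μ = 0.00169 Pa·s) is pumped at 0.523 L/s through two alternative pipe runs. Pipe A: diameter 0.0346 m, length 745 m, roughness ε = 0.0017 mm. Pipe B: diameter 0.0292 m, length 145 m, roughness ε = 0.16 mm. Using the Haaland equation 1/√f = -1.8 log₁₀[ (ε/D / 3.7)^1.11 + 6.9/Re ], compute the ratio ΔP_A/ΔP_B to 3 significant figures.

ΔP_A/ΔP_B ≈ 1.85

Pipe A: V = Q/A = 0.000523/0.0009402 = 0.5562 m/s; Re = 9224; ε/D = 4.91e-05; Haaland → f = 0.03163; ΔP_A = f(L/D)(ρV²/2) = 8.534e+04 Pa.
Pipe B: V = Q/A = 0.000523/0.0006697 = 0.781 m/s; Re = 1.093e+04; ε/D = 0.00548; Haaland → f = 0.03752; ΔP_B = f(L/D)(ρV²/2) = 4.602e+04 Pa.
ΔP_A/ΔP_B = 8.534e+04/4.602e+04 = 1.85.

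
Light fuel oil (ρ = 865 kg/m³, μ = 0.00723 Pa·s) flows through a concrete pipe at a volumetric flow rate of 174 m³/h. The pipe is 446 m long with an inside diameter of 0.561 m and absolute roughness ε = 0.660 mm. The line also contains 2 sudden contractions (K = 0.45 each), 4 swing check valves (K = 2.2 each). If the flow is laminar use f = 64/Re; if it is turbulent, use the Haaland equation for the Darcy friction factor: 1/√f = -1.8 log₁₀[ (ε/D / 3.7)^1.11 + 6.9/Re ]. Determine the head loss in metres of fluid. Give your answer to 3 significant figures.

h_f ≈ 0.0661 m

Q = 174 m³/h = 174/3600 = 0.04833 m³/s.
Cross-sectional area A = πD²/4 = π(0.561)²/4 = 0.2472 m²; mean velocity V = Q/A = 0.04833/0.2472 = 0.1955 m/s.
Reynolds number Re = ρVD/μ = 865 · 0.1955 · 0.561 / 0.00723 = 1.312e+04.
Re > 4000 → turbulent. Relative roughness ε/D = 0.00066/0.561 = 0.00118. Haaland: 1/√f = -1.8 log₁₀[(0.00118/3.7)^1.11 + 6.9/1.312e+04] = -1.8 log₁₀[0.000131 + 0.000526] = 5.729, so f = 0.03047.
Total minor-loss coefficient ΣK = 2·0.45 + 4·2.2 = 9.7.
ΔP = [f·L/D + ΣK]·(ρV²/2) = [0.03047·446/0.561 + 9.7]·(865·0.1955²/2) = [24.23 + 9.7]·16.54 = 561 Pa.
Head loss h_f = ΔP/(ρg) = 561/(865·9.81) = 0.0661 m.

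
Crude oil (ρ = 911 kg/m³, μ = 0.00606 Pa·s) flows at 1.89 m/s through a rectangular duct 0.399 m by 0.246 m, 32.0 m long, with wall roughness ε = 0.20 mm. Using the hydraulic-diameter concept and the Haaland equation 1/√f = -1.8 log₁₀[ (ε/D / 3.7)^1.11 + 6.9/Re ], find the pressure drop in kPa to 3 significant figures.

Hydraulic diameter D_h = 4A/P = 4·(0.399·0.246)/(2·(0.399+0.246)) = 0.3926/1.29 = 0.3044 m.
Re = ρVD_h/μ = 911·1.89·0.3044/0.00606 = 8.647e+04.
ε/D_h = 0.0002/0.3044 = 0.000657; Haaland gives 1/√f = -1.8 log₁₀[6.87e-05+7.98e-05] = 6.891, so f = 0.02106.
ΔP = f(L/D_h)(ρV²/2) = 0.02106·32/0.3044·1627 = 3603 Pa.
ΔP = 3.60 kPa.

ΔP ≈ 3.60 kPa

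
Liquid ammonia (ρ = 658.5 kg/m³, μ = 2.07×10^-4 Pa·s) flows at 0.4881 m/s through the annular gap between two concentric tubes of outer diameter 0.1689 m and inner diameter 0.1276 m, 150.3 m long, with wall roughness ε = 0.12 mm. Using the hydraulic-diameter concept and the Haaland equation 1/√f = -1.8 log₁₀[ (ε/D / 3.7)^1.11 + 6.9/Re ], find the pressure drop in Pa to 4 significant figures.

Hydraulic diameter D_h = 4A/P = D_o - D_i = 0.1689 - 0.1276 = 0.0413 m.
Re = ρVD_h/μ = 658.5·0.4881·0.0413/0.000207 = 6.413e+04.
ε/D_h = 0.00012/0.0413 = 0.00291; Haaland gives 1/√f = -1.8 log₁₀[0.000358+0.000108] = 5.998, so f = 0.0278.
ΔP = f(L/D_h)(ρV²/2) = 0.0278·150.3/0.0413·78.44 = 7935 Pa.

ΔP ≈ 7935 Pa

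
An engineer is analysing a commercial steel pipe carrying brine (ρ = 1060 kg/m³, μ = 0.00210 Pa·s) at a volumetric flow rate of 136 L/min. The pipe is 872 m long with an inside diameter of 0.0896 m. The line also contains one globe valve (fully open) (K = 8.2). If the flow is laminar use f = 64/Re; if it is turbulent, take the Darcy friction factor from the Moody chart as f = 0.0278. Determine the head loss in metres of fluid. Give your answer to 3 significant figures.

h_f ≈ 1.84 m

Q = 136 L/min = 136/60000 = 0.002267 m³/s.
Cross-sectional area A = πD²/4 = π(0.0896)²/4 = 0.006305 m²; mean velocity V = Q/A = 0.002267/0.006305 = 0.3595 m/s.
Reynolds number Re = ρVD/μ = 1060 · 0.3595 · 0.0896 / 0.0021 = 1.626e+04.
Re > 4000 → turbulent; use the Moody-chart value f = 0.0278.
Total minor-loss coefficient ΣK = 1·8.2 = 8.2.
ΔP = [f·L/D + ΣK]·(ρV²/2) = [0.0278·872/0.0896 + 8.2]·(1060·0.3595²/2) = [270.6 + 8.2]·68.49 = 1.909e+04 Pa.
Head loss h_f = ΔP/(ρg) = 1.909e+04/(1060·9.81) = 1.84 m.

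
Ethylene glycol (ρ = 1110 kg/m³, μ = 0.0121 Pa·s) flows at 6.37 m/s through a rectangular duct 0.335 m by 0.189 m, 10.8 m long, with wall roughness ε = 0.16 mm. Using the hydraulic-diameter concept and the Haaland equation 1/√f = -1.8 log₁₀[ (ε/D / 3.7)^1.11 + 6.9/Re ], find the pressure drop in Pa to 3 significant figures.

ΔP ≈ 20100 Pa

Hydraulic diameter D_h = 4A/P = 4·(0.335·0.189)/(2·(0.335+0.189)) = 0.2533/1.048 = 0.2417 m.
Re = ρVD_h/μ = 1110·6.37·0.2417/0.0121 = 1.412e+05.
ε/D_h = 0.00016/0.2417 = 0.000662; Haaland gives 1/√f = -1.8 log₁₀[6.93e-05+4.89e-05] = 7.07, so f = 0.02001.
ΔP = f(L/D_h)(ρV²/2) = 0.02001·10.8/0.2417·2.252e+04 = 2.014e+04 Pa.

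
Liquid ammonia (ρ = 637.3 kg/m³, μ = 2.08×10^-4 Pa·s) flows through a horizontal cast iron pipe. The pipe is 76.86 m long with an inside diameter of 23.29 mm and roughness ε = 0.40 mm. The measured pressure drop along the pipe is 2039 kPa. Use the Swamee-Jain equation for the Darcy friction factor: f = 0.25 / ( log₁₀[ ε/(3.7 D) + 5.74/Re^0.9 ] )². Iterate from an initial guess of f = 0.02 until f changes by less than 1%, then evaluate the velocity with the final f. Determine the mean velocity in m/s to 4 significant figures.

Rearranging Darcy-Weisbach: V = √(2·ΔP·D/(f·L·ρ)). With ε/D = 0.0004/0.02329 = 0.0172, iterate starting from f = 0.02:
  f = 0.02 → V = √(2·2.039e+06·0.02329/(0.02·76.86·637.3)) = 9.846 m/s; Re = ρVD/μ = 7.026e+05; f → 0.04603
  f = 0.04603 → V = 6.49 m/s; Re = 4.631e+05; f → 0.04609
Converged (Δf/f < 1%). With the final f = 0.04609: V = √(2·2.039e+06·0.02329/(0.04609·76.86·637.3)) = 6.486 m/s.

V ≈ 6.486 m/s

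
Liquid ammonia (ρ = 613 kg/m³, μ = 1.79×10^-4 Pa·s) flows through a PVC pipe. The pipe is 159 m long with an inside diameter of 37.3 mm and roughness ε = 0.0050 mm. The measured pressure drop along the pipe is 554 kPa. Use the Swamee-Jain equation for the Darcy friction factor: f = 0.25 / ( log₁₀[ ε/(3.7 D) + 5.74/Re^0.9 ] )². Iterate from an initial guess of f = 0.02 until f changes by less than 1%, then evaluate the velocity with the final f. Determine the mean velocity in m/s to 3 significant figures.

Rearranging Darcy-Weisbach: V = √(2·ΔP·D/(f·L·ρ)). With ε/D = 5e-06/0.0373 = 0.000134, iterate starting from f = 0.02:
  f = 0.02 → V = √(2·5.54e+05·0.0373/(0.02·159·613)) = 4.604 m/s; Re = ρVD/μ = 5.882e+05; f → 0.01461
  f = 0.01461 → V = 5.387 m/s; Re = 6.881e+05; f → 0.0144
  f = 0.0144 → V = 5.426 m/s; Re = 6.931e+05; f → 0.01439
Converged (Δf/f < 1%). With the final f = 0.01439: V = √(2·5.54e+05·0.0373/(0.01439·159·613)) = 5.427 m/s.

V ≈ 5.43 m/s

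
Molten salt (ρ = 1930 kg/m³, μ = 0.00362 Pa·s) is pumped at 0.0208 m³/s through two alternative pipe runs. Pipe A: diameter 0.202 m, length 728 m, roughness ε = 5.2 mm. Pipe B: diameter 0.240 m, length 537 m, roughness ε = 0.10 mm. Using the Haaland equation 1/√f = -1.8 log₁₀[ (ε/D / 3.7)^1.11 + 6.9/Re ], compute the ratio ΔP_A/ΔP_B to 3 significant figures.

Pipe A: V = Q/A = 0.0208/0.03205 = 0.649 m/s; Re = 6.99e+04; ε/D = 0.0257; Haaland → f = 0.05429; ΔP_A = f(L/D)(ρV²/2) = 7.953e+04 Pa.
Pipe B: V = Q/A = 0.0208/0.04524 = 0.4598 m/s; Re = 5.883e+04; ε/D = 0.000417; Haaland → f = 0.02138; ΔP_B = f(L/D)(ρV²/2) = 9759 Pa.
ΔP_A/ΔP_B = 7.953e+04/9759 = 8.15.

ΔP_A/ΔP_B ≈ 8.15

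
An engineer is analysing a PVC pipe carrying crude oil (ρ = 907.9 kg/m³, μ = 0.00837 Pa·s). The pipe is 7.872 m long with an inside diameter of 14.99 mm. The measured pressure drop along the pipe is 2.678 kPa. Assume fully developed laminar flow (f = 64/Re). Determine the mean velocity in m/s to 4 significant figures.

For laminar flow, f = 64/Re with Re = ρVD/μ, so Darcy-Weisbach reduces to ΔP = 32μLV/D². Solving for V: V = ΔP·D²/(32μL) = 2678·(0.01499)²/(32·0.00837·7.872) = 0.2854 m/s.
Check: Re = ρVD/μ = 907.9·0.2854·0.01499/0.00837 = 464.1 < 2300, so the laminar assumption holds.

V ≈ 0.2854 m/s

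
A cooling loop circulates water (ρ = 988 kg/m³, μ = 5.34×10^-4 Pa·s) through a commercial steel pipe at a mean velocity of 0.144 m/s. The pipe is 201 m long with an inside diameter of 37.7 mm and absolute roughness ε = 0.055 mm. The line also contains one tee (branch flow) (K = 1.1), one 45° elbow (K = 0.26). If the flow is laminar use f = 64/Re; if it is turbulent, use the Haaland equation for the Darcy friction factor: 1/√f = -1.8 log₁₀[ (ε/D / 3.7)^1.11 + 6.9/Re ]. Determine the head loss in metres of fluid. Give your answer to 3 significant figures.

Reynolds number Re = ρVD/μ = 988 · 0.144 · 0.0377 / 0.000534 = 1.004e+04.
Re > 4000 → turbulent. Relative roughness ε/D = 5.5e-05/0.0377 = 0.00146. Haaland: 1/√f = -1.8 log₁₀[(0.00146/3.7)^1.11 + 6.9/1.004e+04] = -1.8 log₁₀[0.000166 + 0.000687] = 5.524, so f = 0.03277.
Total minor-loss coefficient ΣK = 1·1.1 + 1·0.26 = 1.36.
ΔP = [f·L/D + ΣK]·(ρV²/2) = [0.03277·201/0.0377 + 1.36]·(988·0.144²/2) = [174.7 + 1.36]·10.24 = 1804 Pa.
Head loss h_f = ΔP/(ρg) = 1804/(988·9.81) = 0.186 m.

h_f ≈ 0.186 m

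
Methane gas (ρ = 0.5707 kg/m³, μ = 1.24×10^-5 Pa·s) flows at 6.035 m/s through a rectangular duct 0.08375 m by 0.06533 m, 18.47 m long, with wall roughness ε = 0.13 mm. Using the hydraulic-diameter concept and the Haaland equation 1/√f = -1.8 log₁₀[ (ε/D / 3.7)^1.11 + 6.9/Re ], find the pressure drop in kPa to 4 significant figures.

ΔP ≈ 0.07578 kPa

Hydraulic diameter D_h = 4A/P = 4·(0.08375·0.06533)/(2·(0.08375+0.06533)) = 0.02189/0.2982 = 0.0734 m.
Re = ρVD_h/μ = 0.5707·6.035·0.0734/1.24e-05 = 2.039e+04.
ε/D_h = 0.00013/0.0734 = 0.00177; Haaland gives 1/√f = -1.8 log₁₀[0.000206+0.000338] = 5.875, so f = 0.02898.
ΔP = f(L/D_h)(ρV²/2) = 0.02898·18.47/0.0734·10.39 = 75.78 Pa.
ΔP = 0.07578 kPa.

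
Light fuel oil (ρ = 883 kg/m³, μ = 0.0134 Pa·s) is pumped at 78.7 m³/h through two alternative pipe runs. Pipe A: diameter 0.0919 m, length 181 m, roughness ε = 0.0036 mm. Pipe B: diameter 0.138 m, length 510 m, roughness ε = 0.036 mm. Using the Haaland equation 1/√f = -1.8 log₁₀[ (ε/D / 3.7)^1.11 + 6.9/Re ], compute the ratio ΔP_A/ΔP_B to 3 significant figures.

ΔP_A/ΔP_B ≈ 2.42

Pipe A: V = Q/A = 0.02186/0.006633 = 3.296 m/s; Re = 1.996e+04; ε/D = 3.92e-05; Haaland → f = 0.02582; ΔP_A = f(L/D)(ρV²/2) = 2.438e+05 Pa.
Pipe B: V = Q/A = 0.02186/0.01496 = 1.462 m/s; Re = 1.329e+04; ε/D = 0.000261; Haaland → f = 0.02896; ΔP_B = f(L/D)(ρV²/2) = 1.009e+05 Pa.
ΔP_A/ΔP_B = 2.438e+05/1.009e+05 = 2.42.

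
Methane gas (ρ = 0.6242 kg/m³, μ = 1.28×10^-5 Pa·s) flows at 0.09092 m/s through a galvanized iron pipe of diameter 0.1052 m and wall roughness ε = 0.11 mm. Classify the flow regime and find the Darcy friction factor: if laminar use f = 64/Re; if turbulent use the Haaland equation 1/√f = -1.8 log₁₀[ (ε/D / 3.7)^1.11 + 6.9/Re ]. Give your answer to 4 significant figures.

Re = ρVD/μ = 0.6242·0.09092·0.1052/1.28e-05 = 466.4.
Re < 2300 → laminar, so f = 64/Re = 0.1372 (roughness is irrelevant in laminar flow).

f ≈ 0.1372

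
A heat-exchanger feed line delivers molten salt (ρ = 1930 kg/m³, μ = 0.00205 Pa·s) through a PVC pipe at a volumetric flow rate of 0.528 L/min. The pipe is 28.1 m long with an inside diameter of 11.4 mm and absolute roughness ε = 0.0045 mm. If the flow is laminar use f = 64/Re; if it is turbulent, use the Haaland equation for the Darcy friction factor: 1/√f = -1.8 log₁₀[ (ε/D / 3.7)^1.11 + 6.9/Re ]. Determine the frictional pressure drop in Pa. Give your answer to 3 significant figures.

Q = 0.528 L/min = 0.528/60000 = 8.8e-06 m³/s.
Cross-sectional area A = πD²/4 = π(0.0114)²/4 = 0.0001021 m²; mean velocity V = Q/A = 8.8e-06/0.0001021 = 0.08622 m/s.
Reynolds number Re = ρVD/μ = 1930 · 0.08622 · 0.0114 / 0.00205 = 925.3.
Re < 2300 → laminar flow, so f = 64/Re = 64/925.3 = 0.06917 (the turbulent correlation is not needed).
Darcy-Weisbach: ΔP = f(L/D)(ρV²/2) = 0.06917·(28.1/0.0114)·(1930·0.08622²/2) = 0.06917·2465·7.173 = 1223 Pa.

ΔP ≈ 1220 Pa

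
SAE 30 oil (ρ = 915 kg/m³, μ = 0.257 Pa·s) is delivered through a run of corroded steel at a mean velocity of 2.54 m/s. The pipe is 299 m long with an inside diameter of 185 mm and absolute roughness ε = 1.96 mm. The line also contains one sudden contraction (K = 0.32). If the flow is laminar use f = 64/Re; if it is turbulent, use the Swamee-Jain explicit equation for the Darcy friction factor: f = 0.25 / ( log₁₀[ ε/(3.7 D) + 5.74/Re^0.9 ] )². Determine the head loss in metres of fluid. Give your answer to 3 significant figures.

Reynolds number Re = ρVD/μ = 915 · 2.54 · 0.185 / 0.257 = 1673.
Re < 2300 → laminar flow, so f = 64/Re = 64/1673 = 0.03825 (the turbulent correlation is not needed).
Total minor-loss coefficient ΣK = 1·0.32 = 0.32.
ΔP = [f·L/D + ΣK]·(ρV²/2) = [0.03825·299/0.185 + 0.32]·(915·2.54²/2) = [61.83 + 0.32]·2952 = 1.834e+05 Pa.
Head loss h_f = ΔP/(ρg) = 1.834e+05/(915·9.81) = 20.4 m.

h_f ≈ 20.4 m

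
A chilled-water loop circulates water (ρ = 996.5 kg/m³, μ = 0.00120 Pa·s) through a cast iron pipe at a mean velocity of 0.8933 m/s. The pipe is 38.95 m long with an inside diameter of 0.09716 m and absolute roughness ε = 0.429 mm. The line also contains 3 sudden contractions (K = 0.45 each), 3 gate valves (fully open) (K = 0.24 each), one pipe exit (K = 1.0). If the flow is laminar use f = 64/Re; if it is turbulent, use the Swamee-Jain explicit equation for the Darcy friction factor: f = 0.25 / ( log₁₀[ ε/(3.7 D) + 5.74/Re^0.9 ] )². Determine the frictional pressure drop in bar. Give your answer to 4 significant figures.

Reynolds number Re = ρVD/μ = 996.5 · 0.8933 · 0.09716 / 0.0012 = 7.207e+04.
Re > 4000 → turbulent. Relative roughness ε/D = 0.000429/0.09716 = 0.00442. Swamee-Jain: f = 0.25/(log₁₀[0.00442/3.7 + 5.74/7.207e+04^0.9])² = 0.25/(log₁₀[0.00119 + 0.000244])² = 0.25/(-2.843)² = 0.03094.
Total minor-loss coefficient ΣK = 3·0.45 + 3·0.24 + 1·1 = 3.07.
ΔP = [f·L/D + ΣK]·(ρV²/2) = [0.03094·38.95/0.09716 + 3.07]·(996.5·0.8933²/2) = [12.4 + 3.07]·397.6 = 6152 Pa.
ΔP = 6152 Pa = 0.06152 bar.

ΔP ≈ 0.06152 bar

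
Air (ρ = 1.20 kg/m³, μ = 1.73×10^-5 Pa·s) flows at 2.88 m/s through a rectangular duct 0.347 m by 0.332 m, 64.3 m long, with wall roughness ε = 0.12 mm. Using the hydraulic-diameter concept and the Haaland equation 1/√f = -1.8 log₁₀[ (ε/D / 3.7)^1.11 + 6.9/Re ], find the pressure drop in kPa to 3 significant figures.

ΔP ≈ 0.0195 kPa

Hydraulic diameter D_h = 4A/P = 4·(0.347·0.332)/(2·(0.347+0.332)) = 0.4608/1.358 = 0.3393 m.
Re = ρVD_h/μ = 1.2·2.88·0.3393/1.73e-05 = 6.779e+04.
ε/D_h = 0.00012/0.3393 = 0.000354; Haaland gives 1/√f = -1.8 log₁₀[3.45e-05+0.000102] = 6.958, so f = 0.02066.
ΔP = f(L/D_h)(ρV²/2) = 0.02066·64.3/0.3393·4.977 = 19.48 Pa.
ΔP = 0.0195 kPa.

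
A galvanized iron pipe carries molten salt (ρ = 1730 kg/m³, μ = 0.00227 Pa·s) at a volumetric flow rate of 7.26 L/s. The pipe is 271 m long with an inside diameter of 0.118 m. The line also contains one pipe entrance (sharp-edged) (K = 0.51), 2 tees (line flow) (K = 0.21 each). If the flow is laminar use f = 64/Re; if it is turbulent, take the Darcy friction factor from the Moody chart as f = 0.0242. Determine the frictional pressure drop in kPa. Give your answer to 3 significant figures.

ΔP ≈ 21.5 kPa

Q = 7.26 L/s = 7.26/1000 = 0.00726 m³/s.
Cross-sectional area A = πD²/4 = π(0.118)²/4 = 0.01094 m²; mean velocity V = Q/A = 0.00726/0.01094 = 0.6639 m/s.
Reynolds number Re = ρVD/μ = 1730 · 0.6639 · 0.118 / 0.00227 = 5.97e+04.
Re > 4000 → turbulent; use the Moody-chart value f = 0.0242.
Total minor-loss coefficient ΣK = 1·0.51 + 2·0.21 = 0.93.
ΔP = [f·L/D + ΣK]·(ρV²/2) = [0.0242·271/0.118 + 0.93]·(1730·0.6639²/2) = [55.58 + 0.93]·381.2 = 2.154e+04 Pa.
ΔP = 2.154e+04 Pa = 21.5 kPa.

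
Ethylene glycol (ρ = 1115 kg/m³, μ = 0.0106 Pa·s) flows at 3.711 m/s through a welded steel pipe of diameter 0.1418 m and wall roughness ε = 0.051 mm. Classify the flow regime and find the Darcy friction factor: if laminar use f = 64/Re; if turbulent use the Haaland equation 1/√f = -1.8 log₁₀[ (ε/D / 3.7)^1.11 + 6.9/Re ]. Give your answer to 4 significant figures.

Re = ρVD/μ = 1115·3.711·0.1418/0.0106 = 5.535e+04.
Re > 4000 → turbulent. ε/D = 5.1e-05/0.1418 = 0.00036; Haaland: 1/√f = -1.8 log₁₀[3.52e-05 + 0.000125] = 6.833, so f = 0.02142.

f ≈ 0.02142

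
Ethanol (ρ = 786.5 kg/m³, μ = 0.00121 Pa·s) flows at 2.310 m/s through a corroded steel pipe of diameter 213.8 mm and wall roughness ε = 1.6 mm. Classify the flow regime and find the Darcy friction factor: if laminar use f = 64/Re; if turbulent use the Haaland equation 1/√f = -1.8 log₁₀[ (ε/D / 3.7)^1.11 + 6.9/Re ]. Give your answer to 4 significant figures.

Re = ρVD/μ = 786.5·2.31·0.2138/0.00121 = 3.21e+05.
Re > 4000 → turbulent. ε/D = 0.0016/0.2138 = 0.00748; Haaland: 1/√f = -1.8 log₁₀[0.00102 + 2.15e-05] = 5.367, so f = 0.03472.

f ≈ 0.03472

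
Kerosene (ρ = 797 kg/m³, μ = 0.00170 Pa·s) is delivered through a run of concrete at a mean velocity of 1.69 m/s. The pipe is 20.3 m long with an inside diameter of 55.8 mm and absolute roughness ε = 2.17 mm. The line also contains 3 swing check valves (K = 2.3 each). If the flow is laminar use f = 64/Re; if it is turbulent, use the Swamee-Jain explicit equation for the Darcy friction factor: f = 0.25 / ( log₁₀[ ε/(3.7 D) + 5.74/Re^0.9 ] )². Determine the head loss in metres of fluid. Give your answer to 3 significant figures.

Reynolds number Re = ρVD/μ = 797 · 1.69 · 0.0558 / 0.0017 = 4.421e+04.
Re > 4000 → turbulent. Relative roughness ε/D = 0.00217/0.0558 = 0.0389. Swamee-Jain: f = 0.25/(log₁₀[0.0389/3.7 + 5.74/4.421e+04^0.9])² = 0.25/(log₁₀[0.0105 + 0.000378])² = 0.25/(-1.963)² = 0.06488.
Total minor-loss coefficient ΣK = 3·2.3 = 6.9.
ΔP = [f·L/D + ΣK]·(ρV²/2) = [0.06488·20.3/0.0558 + 6.9]·(797·1.69²/2) = [23.6 + 6.9]·1138 = 3.472e+04 Pa.
Head loss h_f = ΔP/(ρg) = 3.472e+04/(797·9.81) = 4.44 m.

h_f ≈ 4.44 m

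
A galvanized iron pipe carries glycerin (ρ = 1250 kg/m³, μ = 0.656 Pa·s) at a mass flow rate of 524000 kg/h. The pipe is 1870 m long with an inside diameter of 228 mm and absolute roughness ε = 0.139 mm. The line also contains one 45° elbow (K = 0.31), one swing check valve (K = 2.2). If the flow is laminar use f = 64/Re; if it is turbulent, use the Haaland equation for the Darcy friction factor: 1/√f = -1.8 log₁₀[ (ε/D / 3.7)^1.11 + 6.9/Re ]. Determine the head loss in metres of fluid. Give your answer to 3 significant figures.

h_f ≈ 177 m

ṁ = 524000 kg/h = 524000/3600 = 145.6 kg/s.
A = πD²/4 = π(0.228)²/4 = 0.04083 m²; mean velocity V = ṁ/(ρA) = 145.6/(1250 · 0.04083) = 2.852 m/s.
Reynolds number Re = ρVD/μ = 1250 · 2.852 · 0.228 / 0.656 = 1239.
Re < 2300 → laminar flow, so f = 64/Re = 64/1239 = 0.05165 (the turbulent correlation is not needed).
Total minor-loss coefficient ΣK = 1·0.31 + 1·2.2 = 2.51.
ΔP = [f·L/D + ΣK]·(ρV²/2) = [0.05165·1870/0.228 + 2.51]·(1250·2.852²/2) = [423.6 + 2.51]·5084 = 2.166e+06 Pa.
Head loss h_f = ΔP/(ρg) = 2.166e+06/(1250·9.81) = 177 m.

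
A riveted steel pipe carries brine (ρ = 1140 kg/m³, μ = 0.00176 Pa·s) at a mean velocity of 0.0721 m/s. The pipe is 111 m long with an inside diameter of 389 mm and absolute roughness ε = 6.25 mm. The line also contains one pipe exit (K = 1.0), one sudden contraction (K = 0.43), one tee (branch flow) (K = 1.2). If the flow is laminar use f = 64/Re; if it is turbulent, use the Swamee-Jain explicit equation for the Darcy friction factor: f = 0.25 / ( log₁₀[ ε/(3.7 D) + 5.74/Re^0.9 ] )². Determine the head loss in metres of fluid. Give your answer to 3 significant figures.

h_f ≈ 0.00432 m

Reynolds number Re = ρVD/μ = 1140 · 0.0721 · 0.389 / 0.00176 = 1.817e+04.
Re > 4000 → turbulent. Relative roughness ε/D = 0.00625/0.389 = 0.0161. Swamee-Jain: f = 0.25/(log₁₀[0.0161/3.7 + 5.74/1.817e+04^0.9])² = 0.25/(log₁₀[0.00434 + 0.000842])² = 0.25/(-2.285)² = 0.04787.
Total minor-loss coefficient ΣK = 1·1 + 1·0.43 + 1·1.2 = 2.63.
ΔP = [f·L/D + ΣK]·(ρV²/2) = [0.04787·111/0.389 + 2.63]·(1140·0.0721²/2) = [13.66 + 2.63]·2.963 = 48.27 Pa.
Head loss h_f = ΔP/(ρg) = 48.27/(1140·9.81) = 0.00432 m.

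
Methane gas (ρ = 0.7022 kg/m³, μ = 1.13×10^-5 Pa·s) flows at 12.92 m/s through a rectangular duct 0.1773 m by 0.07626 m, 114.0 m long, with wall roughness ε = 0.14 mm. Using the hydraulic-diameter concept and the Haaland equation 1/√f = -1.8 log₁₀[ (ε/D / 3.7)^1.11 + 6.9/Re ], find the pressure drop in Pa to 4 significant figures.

Hydraulic diameter D_h = 4A/P = 4·(0.1773·0.07626)/(2·(0.1773+0.07626)) = 0.05408/0.5071 = 0.1066 m.
Re = ρVD_h/μ = 0.7022·12.92·0.1066/1.13e-05 = 8.562e+04.
ε/D_h = 0.00014/0.1066 = 0.00131; Haaland gives 1/√f = -1.8 log₁₀[0.000148+8.06e-05] = 6.553, so f = 0.02328.
ΔP = f(L/D_h)(ρV²/2) = 0.02328·114/0.1066·58.61 = 1459 Pa.

ΔP ≈ 1459 Pa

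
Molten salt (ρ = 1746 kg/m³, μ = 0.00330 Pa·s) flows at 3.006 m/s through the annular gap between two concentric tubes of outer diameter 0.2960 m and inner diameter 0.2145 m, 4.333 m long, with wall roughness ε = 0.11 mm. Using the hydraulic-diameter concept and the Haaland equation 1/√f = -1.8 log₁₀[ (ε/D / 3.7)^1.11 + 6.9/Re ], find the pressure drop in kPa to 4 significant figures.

Hydraulic diameter D_h = 4A/P = D_o - D_i = 0.296 - 0.2145 = 0.0815 m.
Re = ρVD_h/μ = 1746·3.006·0.0815/0.0033 = 1.296e+05.
ε/D_h = 0.00011/0.0815 = 0.00135; Haaland gives 1/√f = -1.8 log₁₀[0.000153+5.32e-05] = 6.635, so f = 0.02271.
ΔP = f(L/D_h)(ρV²/2) = 0.02271·4.333/0.0815·7888 = 9526 Pa.
ΔP = 9.526 kPa.

ΔP ≈ 9.526 kPa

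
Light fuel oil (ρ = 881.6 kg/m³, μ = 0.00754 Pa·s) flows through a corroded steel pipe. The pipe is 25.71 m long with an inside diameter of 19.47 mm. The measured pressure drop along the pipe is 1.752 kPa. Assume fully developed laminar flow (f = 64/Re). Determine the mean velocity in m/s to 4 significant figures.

For laminar flow, f = 64/Re with Re = ρVD/μ, so Darcy-Weisbach reduces to ΔP = 32μLV/D². Solving for V: V = ΔP·D²/(32μL) = 1752·(0.01947)²/(32·0.00754·25.71) = 0.1071 m/s.
Check: Re = ρVD/μ = 881.6·0.1071·0.01947/0.00754 = 243.7 < 2300, so the laminar assumption holds.

V ≈ 0.1071 m/s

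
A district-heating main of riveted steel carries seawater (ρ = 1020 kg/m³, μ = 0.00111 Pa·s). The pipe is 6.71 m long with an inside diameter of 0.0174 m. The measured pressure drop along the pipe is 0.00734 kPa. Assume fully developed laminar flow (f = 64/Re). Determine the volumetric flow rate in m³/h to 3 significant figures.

Q ≈ 0.00798 m³/h

For laminar flow, f = 64/Re with Re = ρVD/μ, so Darcy-Weisbach reduces to ΔP = 32μLV/D². Solving for V: V = ΔP·D²/(32μL) = 7.34·(0.0174)²/(32·0.00111·6.71) = 0.009324 m/s.
Check: Re = ρVD/μ = 1020·0.009324·0.0174/0.00111 = 149.1 < 2300, so the laminar assumption holds.
Q = V·A = 0.009324·(π/4·0.0174²) = 2.217e-06 m³/s = 0.00798 m³/h.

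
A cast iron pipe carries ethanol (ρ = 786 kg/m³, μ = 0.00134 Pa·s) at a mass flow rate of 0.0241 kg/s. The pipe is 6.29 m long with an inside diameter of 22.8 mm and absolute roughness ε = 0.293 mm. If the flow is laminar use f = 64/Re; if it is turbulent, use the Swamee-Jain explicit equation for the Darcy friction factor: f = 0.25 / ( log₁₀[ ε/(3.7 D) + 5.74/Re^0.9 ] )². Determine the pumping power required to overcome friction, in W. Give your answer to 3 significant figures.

A = πD²/4 = π(0.0228)²/4 = 0.0004083 m²; mean velocity V = ṁ/(ρA) = 0.0241/(786 · 0.0004083) = 0.0751 m/s.
Reynolds number Re = ρVD/μ = 786 · 0.0751 · 0.0228 / 0.00134 = 1004.
Re < 2300 → laminar flow, so f = 64/Re = 64/1004 = 0.06372 (the turbulent correlation is not needed).
Darcy-Weisbach: ΔP = f(L/D)(ρV²/2) = 0.06372·(6.29/0.0228)·(786·0.0751²/2) = 0.06372·275.9·2.216 = 38.96 Pa.
Q = ṁ/ρ = 0.0241/786 = 3.066e-05 m³/s.
Pumping power P = QΔP = 3.066e-05·38.96 = 0.001195 W = 0.00119 W.

P ≈ 0.00119 W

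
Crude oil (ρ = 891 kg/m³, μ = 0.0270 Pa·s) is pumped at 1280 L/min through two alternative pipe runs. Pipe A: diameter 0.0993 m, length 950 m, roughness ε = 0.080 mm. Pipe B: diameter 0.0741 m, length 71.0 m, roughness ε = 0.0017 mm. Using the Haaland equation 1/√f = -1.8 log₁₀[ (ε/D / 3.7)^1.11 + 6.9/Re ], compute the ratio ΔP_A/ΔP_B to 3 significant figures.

Pipe A: V = Q/A = 0.02133/0.007744 = 2.755 m/s; Re = 9027; ε/D = 0.000806; Haaland → f = 0.03274; ΔP_A = f(L/D)(ρV²/2) = 1.059e+06 Pa.
Pipe B: V = Q/A = 0.02133/0.004312 = 4.947 m/s; Re = 1.21e+04; ε/D = 2.29e-05; Haaland → f = 0.02935; ΔP_B = f(L/D)(ρV²/2) = 3.066e+05 Pa.
ΔP_A/ΔP_B = 1.059e+06/3.066e+05 = 3.45.

ΔP_A/ΔP_B ≈ 3.45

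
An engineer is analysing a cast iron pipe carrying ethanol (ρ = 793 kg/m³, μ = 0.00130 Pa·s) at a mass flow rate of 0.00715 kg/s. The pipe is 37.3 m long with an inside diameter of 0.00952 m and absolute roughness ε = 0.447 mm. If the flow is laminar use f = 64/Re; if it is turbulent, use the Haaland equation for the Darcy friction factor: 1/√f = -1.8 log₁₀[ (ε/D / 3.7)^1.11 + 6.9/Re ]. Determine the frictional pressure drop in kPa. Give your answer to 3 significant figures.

ΔP ≈ 2.17 kPa

A = πD²/4 = π(0.00952)²/4 = 7.118e-05 m²; mean velocity V = ṁ/(ρA) = 0.00715/(793 · 7.118e-05) = 0.1267 m/s.
Reynolds number Re = ρVD/μ = 793 · 0.1267 · 0.00952 / 0.0013 = 735.6.
Re < 2300 → laminar flow, so f = 64/Re = 64/735.6 = 0.087 (the turbulent correlation is not needed).
Darcy-Weisbach: ΔP = f(L/D)(ρV²/2) = 0.087·(37.3/0.00952)·(793·0.1267²/2) = 0.087·3918·6.362 = 2169 Pa.
ΔP = 2169 Pa = 2.17 kPa.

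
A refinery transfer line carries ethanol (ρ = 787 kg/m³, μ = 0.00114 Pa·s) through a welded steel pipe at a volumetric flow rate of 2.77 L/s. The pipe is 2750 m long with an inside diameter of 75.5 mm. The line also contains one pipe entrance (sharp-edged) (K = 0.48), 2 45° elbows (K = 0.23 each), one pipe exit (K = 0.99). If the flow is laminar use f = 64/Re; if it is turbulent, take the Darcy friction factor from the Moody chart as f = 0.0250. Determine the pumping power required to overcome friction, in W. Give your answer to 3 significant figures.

P ≈ 381 W

Q = 2.77 L/s = 2.77/1000 = 0.00277 m³/s.
Cross-sectional area A = πD²/4 = π(0.0755)²/4 = 0.004477 m²; mean velocity V = Q/A = 0.00277/0.004477 = 0.6187 m/s.
Reynolds number Re = ρVD/μ = 787 · 0.6187 · 0.0755 / 0.00114 = 3.225e+04.
Re > 4000 → turbulent; use the Moody-chart value f = 0.0250.
Total minor-loss coefficient ΣK = 1·0.48 + 2·0.23 + 1·0.99 = 1.93.
ΔP = [f·L/D + ΣK]·(ρV²/2) = [0.025·2750/0.0755 + 1.93]·(787·0.6187²/2) = [910.6 + 1.93]·150.6 = 1.375e+05 Pa.
Pumping power P = QΔP = 0.00277·1.375e+05 = 380.8 W = 381 W.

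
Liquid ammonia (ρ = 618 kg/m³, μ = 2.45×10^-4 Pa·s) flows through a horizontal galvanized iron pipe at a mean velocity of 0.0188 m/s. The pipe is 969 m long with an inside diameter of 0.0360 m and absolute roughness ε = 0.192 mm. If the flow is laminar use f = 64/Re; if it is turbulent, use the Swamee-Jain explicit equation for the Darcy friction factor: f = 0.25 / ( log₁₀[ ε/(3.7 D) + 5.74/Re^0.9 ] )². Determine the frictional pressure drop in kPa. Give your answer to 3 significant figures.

ΔP ≈ 0.110 kPa

Reynolds number Re = ρVD/μ = 618 · 0.0188 · 0.036 / 0.000245 = 1707.
Re < 2300 → laminar flow, so f = 64/Re = 64/1707 = 0.03749 (the turbulent correlation is not needed).
Darcy-Weisbach: ΔP = f(L/D)(ρV²/2) = 0.03749·(969/0.036)·(618·0.0188²/2) = 0.03749·2.692e+04·0.1092 = 110.2 Pa.
ΔP = 110.2 Pa = 0.110 kPa.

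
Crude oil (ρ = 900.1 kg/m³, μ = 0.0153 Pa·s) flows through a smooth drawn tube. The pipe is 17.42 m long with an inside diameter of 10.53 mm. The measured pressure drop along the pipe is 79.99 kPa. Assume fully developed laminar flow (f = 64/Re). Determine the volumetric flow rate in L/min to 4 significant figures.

For laminar flow, f = 64/Re with Re = ρVD/μ, so Darcy-Weisbach reduces to ΔP = 32μLV/D². Solving for V: V = ΔP·D²/(32μL) = 7.999e+04·(0.01053)²/(32·0.0153·17.42) = 1.04 m/s.
Check: Re = ρVD/μ = 900.1·1.04·0.01053/0.0153 = 644.2 < 2300, so the laminar assumption holds.
Q = V·A = 1.04·(π/4·0.01053²) = 9.056e-05 m³/s = 5.434 L/min.

Q ≈ 5.434 L/min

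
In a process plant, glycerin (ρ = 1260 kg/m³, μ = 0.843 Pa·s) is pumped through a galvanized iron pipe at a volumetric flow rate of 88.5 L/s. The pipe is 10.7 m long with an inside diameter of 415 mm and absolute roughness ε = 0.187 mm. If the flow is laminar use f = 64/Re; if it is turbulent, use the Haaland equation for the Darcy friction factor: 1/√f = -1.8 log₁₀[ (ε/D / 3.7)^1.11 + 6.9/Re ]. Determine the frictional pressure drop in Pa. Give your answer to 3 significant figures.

ΔP ≈ 1100 Pa

Q = 88.5 L/s = 88.5/1000 = 0.0885 m³/s.
Cross-sectional area A = πD²/4 = π(0.415)²/4 = 0.1353 m²; mean velocity V = Q/A = 0.0885/0.1353 = 0.6543 m/s.
Reynolds number Re = ρVD/μ = 1260 · 0.6543 · 0.415 / 0.843 = 405.8.
Re < 2300 → laminar flow, so f = 64/Re = 64/405.8 = 0.1577 (the turbulent correlation is not needed).
Darcy-Weisbach: ΔP = f(L/D)(ρV²/2) = 0.1577·(10.7/0.415)·(1260·0.6543²/2) = 0.1577·25.78·269.7 = 1097 Pa.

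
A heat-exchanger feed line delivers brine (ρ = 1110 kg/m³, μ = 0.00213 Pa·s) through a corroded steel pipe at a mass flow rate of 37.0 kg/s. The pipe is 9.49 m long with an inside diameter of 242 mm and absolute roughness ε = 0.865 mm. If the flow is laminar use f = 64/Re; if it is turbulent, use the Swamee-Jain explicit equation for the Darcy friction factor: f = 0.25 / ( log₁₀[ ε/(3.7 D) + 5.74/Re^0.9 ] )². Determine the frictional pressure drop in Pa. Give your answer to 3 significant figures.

ΔP ≈ 332 Pa

A = πD²/4 = π(0.242)²/4 = 0.046 m²; mean velocity V = ṁ/(ρA) = 37/(1110 · 0.046) = 0.7247 m/s.
Reynolds number Re = ρVD/μ = 1110 · 0.7247 · 0.242 / 0.00213 = 9.139e+04.
Re > 4000 → turbulent. Relative roughness ε/D = 0.000865/0.242 = 0.00357. Swamee-Jain: f = 0.25/(log₁₀[0.00357/3.7 + 5.74/9.139e+04^0.9])² = 0.25/(log₁₀[0.000966 + 0.000197])² = 0.25/(-2.934)² = 0.02903.
Darcy-Weisbach: ΔP = f(L/D)(ρV²/2) = 0.02903·(9.49/0.242)·(1110·0.7247²/2) = 0.02903·39.21·291.5 = 331.9 Pa.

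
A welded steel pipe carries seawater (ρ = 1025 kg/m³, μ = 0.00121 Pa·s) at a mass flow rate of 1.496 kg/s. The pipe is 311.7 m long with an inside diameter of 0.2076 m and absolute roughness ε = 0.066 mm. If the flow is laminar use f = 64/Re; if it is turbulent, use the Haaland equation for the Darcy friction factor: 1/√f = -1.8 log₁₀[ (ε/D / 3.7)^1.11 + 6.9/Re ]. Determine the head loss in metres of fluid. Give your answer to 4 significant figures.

h_f ≈ 0.004794 m

A = πD²/4 = π(0.2076)²/4 = 0.03385 m²; mean velocity V = ṁ/(ρA) = 1.496/(1025 · 0.03385) = 0.04312 m/s.
Reynolds number Re = ρVD/μ = 1025 · 0.04312 · 0.2076 / 0.00121 = 7583.
Re > 4000 → turbulent. Relative roughness ε/D = 6.6e-05/0.2076 = 0.000318. Haaland: 1/√f = -1.8 log₁₀[(0.000318/3.7)^1.11 + 6.9/7583] = -1.8 log₁₀[3.07e-05 + 0.00091] = 5.448, so f = 0.03369.
Darcy-Weisbach: ΔP = f(L/D)(ρV²/2) = 0.03369·(311.7/0.2076)·(1025·0.04312²/2) = 0.03369·1501·0.9528 = 48.2 Pa.
Head loss h_f = ΔP/(ρg) = 48.2/(1025·9.81) = 0.004794 m.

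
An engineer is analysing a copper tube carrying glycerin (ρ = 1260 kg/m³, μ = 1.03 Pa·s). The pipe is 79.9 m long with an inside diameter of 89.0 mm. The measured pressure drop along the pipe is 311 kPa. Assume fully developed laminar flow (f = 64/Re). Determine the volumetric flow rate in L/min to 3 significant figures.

Q ≈ 349 L/min

For laminar flow, f = 64/Re with Re = ρVD/μ, so Darcy-Weisbach reduces to ΔP = 32μLV/D². Solving for V: V = ΔP·D²/(32μL) = 3.11e+05·(0.089)²/(32·1.03·79.9) = 0.9354 m/s.
Check: Re = ρVD/μ = 1260·0.9354·0.089/1.03 = 101.8 < 2300, so the laminar assumption holds.
Q = V·A = 0.9354·(π/4·0.089²) = 0.005819 m³/s = 349 L/min.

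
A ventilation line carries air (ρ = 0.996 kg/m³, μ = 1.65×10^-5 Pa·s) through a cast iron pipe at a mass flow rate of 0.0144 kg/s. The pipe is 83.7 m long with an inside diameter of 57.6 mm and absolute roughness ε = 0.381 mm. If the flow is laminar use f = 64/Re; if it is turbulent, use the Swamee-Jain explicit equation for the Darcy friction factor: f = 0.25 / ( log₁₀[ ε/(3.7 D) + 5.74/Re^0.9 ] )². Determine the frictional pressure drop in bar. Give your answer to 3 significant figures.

A = πD²/4 = π(0.0576)²/4 = 0.002606 m²; mean velocity V = ṁ/(ρA) = 0.0144/(0.996 · 0.002606) = 5.548 m/s.
Reynolds number Re = ρVD/μ = 0.996 · 5.548 · 0.0576 / 1.65e-05 = 1.929e+04.
Re > 4000 → turbulent. Relative roughness ε/D = 0.000381/0.0576 = 0.00661. Swamee-Jain: f = 0.25/(log₁₀[0.00661/3.7 + 5.74/1.929e+04^0.9])² = 0.25/(log₁₀[0.00179 + 0.000798])² = 0.25/(-2.587)² = 0.03734.
Darcy-Weisbach: ΔP = f(L/D)(ρV²/2) = 0.03734·(83.7/0.0576)·(0.996·5.548²/2) = 0.03734·1453·15.33 = 831.9 Pa.
ΔP = 831.9 Pa = 0.00832 bar.

ΔP ≈ 0.00832 bar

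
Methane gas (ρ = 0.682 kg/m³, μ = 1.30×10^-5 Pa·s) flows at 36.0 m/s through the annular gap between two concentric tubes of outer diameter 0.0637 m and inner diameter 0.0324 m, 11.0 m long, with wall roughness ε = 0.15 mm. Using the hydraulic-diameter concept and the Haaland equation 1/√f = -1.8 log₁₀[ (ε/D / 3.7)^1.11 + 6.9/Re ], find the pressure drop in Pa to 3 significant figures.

ΔP ≈ 4890 Pa

Hydraulic diameter D_h = 4A/P = D_o - D_i = 0.0637 - 0.0324 = 0.0313 m.
Re = ρVD_h/μ = 0.682·36·0.0313/1.3e-05 = 5.911e+04.
ε/D_h = 0.00015/0.0313 = 0.00479; Haaland gives 1/√f = -1.8 log₁₀[0.000623+0.000117] = 5.635, so f = 0.03149.
ΔP = f(L/D_h)(ρV²/2) = 0.03149·11/0.0313·441.9 = 4891 Pa.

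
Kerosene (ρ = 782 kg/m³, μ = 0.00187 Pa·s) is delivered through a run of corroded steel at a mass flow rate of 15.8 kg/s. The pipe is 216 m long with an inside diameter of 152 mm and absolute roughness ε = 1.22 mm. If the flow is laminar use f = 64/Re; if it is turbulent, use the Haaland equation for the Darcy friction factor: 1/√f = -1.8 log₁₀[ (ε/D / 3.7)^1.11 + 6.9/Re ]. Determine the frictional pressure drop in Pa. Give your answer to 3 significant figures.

ΔP ≈ 24900 Pa

A = πD²/4 = π(0.152)²/4 = 0.01815 m²; mean velocity V = ṁ/(ρA) = 15.8/(782 · 0.01815) = 1.113 m/s.
Reynolds number Re = ρVD/μ = 782 · 1.113 · 0.152 / 0.00187 = 7.078e+04.
Re > 4000 → turbulent. Relative roughness ε/D = 0.00122/0.152 = 0.00803. Haaland: 1/√f = -1.8 log₁₀[(0.00803/3.7)^1.11 + 6.9/7.078e+04] = -1.8 log₁₀[0.0011 + 9.75e-05] = 5.256, so f = 0.0362.
Darcy-Weisbach: ΔP = f(L/D)(ρV²/2) = 0.0362·(216/0.152)·(782·1.113²/2) = 0.0362·1421·484.8 = 2.494e+04 Pa.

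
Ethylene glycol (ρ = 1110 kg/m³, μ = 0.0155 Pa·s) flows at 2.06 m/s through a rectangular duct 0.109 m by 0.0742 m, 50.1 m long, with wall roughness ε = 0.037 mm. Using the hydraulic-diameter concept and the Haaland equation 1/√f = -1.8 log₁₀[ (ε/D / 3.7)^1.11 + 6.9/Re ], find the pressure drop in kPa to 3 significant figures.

Hydraulic diameter D_h = 4A/P = 4·(0.109·0.0742)/(2·(0.109+0.0742)) = 0.03235/0.3664 = 0.08829 m.
Re = ρVD_h/μ = 1110·2.06·0.08829/0.0155 = 1.303e+04.
ε/D_h = 3.7e-05/0.08829 = 0.000419; Haaland gives 1/√f = -1.8 log₁₀[4.17e-05+0.00053] = 5.837, so f = 0.02935.
ΔP = f(L/D_h)(ρV²/2) = 0.02935·50.1/0.08829·2355 = 3.922e+04 Pa.
ΔP = 39.2 kPa.

ΔP ≈ 39.2 kPa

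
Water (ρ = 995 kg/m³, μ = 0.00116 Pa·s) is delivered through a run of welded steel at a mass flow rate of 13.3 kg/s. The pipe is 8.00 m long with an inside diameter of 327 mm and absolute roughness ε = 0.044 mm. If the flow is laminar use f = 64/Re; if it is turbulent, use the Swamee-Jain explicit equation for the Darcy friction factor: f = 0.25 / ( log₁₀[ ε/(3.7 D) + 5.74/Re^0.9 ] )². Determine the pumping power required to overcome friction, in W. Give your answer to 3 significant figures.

A = πD²/4 = π(0.327)²/4 = 0.08398 m²; mean velocity V = ṁ/(ρA) = 13.3/(995 · 0.08398) = 0.1592 m/s.
Reynolds number Re = ρVD/μ = 995 · 0.1592 · 0.327 / 0.00116 = 4.464e+04.
Re > 4000 → turbulent. Relative roughness ε/D = 4.4e-05/0.327 = 0.000135. Swamee-Jain: f = 0.25/(log₁₀[0.000135/3.7 + 5.74/4.464e+04^0.9])² = 0.25/(log₁₀[3.64e-05 + 0.000375])² = 0.25/(-3.386)² = 0.02181.
Darcy-Weisbach: ΔP = f(L/D)(ρV²/2) = 0.02181·(8/0.327)·(995·0.1592²/2) = 0.02181·24.46·12.6 = 6.725 Pa.
Q = ṁ/ρ = 13.3/995 = 0.01337 m³/s.
Pumping power P = QΔP = 0.01337·6.725 = 0.08989 W = 0.0899 W.

P ≈ 0.0899 W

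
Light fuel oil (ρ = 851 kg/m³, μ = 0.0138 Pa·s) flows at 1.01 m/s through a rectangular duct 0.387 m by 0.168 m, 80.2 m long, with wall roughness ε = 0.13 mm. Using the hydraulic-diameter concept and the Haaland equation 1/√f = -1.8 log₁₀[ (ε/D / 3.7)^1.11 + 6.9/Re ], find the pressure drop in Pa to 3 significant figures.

ΔP ≈ 4270 Pa

Hydraulic diameter D_h = 4A/P = 4·(0.387·0.168)/(2·(0.387+0.168)) = 0.2601/1.11 = 0.2343 m.
Re = ρVD_h/μ = 851·1.01·0.2343/0.0138 = 1.459e+04.
ε/D_h = 0.00013/0.2343 = 0.000555; Haaland gives 1/√f = -1.8 log₁₀[5.69e-05+0.000473] = 5.897, so f = 0.02876.
ΔP = f(L/D_h)(ρV²/2) = 0.02876·80.2/0.2343·434.1 = 4273 Pa.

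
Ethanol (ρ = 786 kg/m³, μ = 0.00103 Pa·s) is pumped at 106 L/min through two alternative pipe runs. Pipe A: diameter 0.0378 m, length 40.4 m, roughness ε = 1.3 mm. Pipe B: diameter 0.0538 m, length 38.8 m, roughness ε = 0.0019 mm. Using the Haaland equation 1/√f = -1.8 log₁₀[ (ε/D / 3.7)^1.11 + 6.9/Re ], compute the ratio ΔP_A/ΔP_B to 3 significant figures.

ΔP_A/ΔP_B ≈ 16.2

Pipe A: V = Q/A = 0.001767/0.001122 = 1.574 m/s; Re = 4.541e+04; ε/D = 0.0344; Haaland → f = 0.06132; ΔP_A = f(L/D)(ρV²/2) = 6.383e+04 Pa.
Pipe B: V = Q/A = 0.001767/0.002273 = 0.7771 m/s; Re = 3.191e+04; ε/D = 3.53e-05; Haaland → f = 0.02304; ΔP_B = f(L/D)(ρV²/2) = 3945 Pa.
ΔP_A/ΔP_B = 6.383e+04/3945 = 16.2.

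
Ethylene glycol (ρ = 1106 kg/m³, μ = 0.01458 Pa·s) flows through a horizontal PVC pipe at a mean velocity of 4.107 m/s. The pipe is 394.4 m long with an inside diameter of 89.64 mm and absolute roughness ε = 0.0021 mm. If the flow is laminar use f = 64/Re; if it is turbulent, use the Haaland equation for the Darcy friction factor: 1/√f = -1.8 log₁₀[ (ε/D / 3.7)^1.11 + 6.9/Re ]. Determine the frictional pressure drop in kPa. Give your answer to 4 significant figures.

ΔP ≈ 975.1 kPa

Reynolds number Re = ρVD/μ = 1106 · 4.107 · 0.08964 / 0.0146 = 2.793e+04.
Re > 4000 → turbulent. Relative roughness ε/D = 2.1e-06/0.08964 = 2.34e-05. Haaland: 1/√f = -1.8 log₁₀[(2.34e-05/3.7)^1.11 + 6.9/2.793e+04] = -1.8 log₁₀[1.7e-06 + 0.000247] = 6.488, so f = 0.02376.
Darcy-Weisbach: ΔP = f(L/D)(ρV²/2) = 0.02376·(394.4/0.08964)·(1106·4.107²/2) = 0.02376·4400·9328 = 9.751e+05 Pa.
ΔP = 9.751e+05 Pa = 975.1 kPa.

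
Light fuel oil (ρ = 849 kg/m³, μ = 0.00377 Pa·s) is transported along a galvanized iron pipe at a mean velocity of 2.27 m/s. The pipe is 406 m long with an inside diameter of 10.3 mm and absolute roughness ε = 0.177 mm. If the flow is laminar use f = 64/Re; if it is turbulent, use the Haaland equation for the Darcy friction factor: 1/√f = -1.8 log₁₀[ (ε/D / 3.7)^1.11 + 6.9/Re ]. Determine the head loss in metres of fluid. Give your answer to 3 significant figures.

Reynolds number Re = ρVD/μ = 849 · 2.27 · 0.0103 / 0.00377 = 5265.
Re > 4000 → turbulent. Relative roughness ε/D = 0.000177/0.0103 = 0.0172. Haaland: 1/√f = -1.8 log₁₀[(0.0172/3.7)^1.11 + 6.9/5265] = -1.8 log₁₀[0.00257 + 0.00131] = 4.34, so f = 0.0531.
Darcy-Weisbach: ΔP = f(L/D)(ρV²/2) = 0.0531·(406/0.0103)·(849·2.27²/2) = 0.0531·3.942e+04·2187 = 4.578e+06 Pa.
Head loss h_f = ΔP/(ρg) = 4.578e+06/(849·9.81) = 550 m.

h_f ≈ 550 m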